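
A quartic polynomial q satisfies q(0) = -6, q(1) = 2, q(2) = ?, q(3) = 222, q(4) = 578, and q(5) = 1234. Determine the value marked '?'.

58

On equispaced nodes a degree-4 polynomial has vanishing fifth forward difference, so
  - q(0) + 5·q(1) - 10·q(2) + 10·q(3) - 5·q(4) + q(5) = 0.
Substituting the known values and solving for q(2):
  -10·q(2) = -580
  q(2) = 58.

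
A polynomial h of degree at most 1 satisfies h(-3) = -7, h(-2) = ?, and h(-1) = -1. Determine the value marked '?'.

On equispaced nodes a degree-1 polynomial has vanishing second forward difference, so
  h(-3) - 2·h(-2) + h(-1) = 0.
Substituting the known values and solving for h(-2):
  -2·h(-2) = 8
  h(-2) = -4.

-4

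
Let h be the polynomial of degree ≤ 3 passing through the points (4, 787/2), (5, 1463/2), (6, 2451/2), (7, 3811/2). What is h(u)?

h(u) = 5u^3 + 3u^2 + 6u + 3/2

Write h(u) = au^3 + bu^2 + cu + d. Substituting each data point gives a linear system:
  64a + 16b + 4c + d = 787/2
  125a + 25b + 5c + d = 1463/2
  216a + 36b + 6c + d = 2451/2
  343a + 49b + 7c + d = 3811/2
Solving the system yields a = 5, b = 3, c = 6, d = 3/2.
So h(u) = 5u^3 + 3u^2 + 6u + 3/2.
Check: h(4) = 787/2. ✓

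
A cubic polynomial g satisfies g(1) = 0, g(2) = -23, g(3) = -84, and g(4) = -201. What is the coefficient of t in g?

1

Write g(t) = at^3 + bt^2 + ct + d. Substituting each data point gives a linear system:
  a + b + c + d = 0
  8a + 4b + 2c + d = -23
  27a + 9b + 3c + d = -84
  64a + 16b + 4c + d = -201
Solving the system yields a = -3, b = -1, c = 1, d = 3.
So g(t) = -3t^3 - t^2 + t + 3.
The coefficient of t is 1.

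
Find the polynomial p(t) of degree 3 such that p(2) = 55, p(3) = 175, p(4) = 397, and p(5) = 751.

Write p(t) = at^3 + bt^2 + ct + d. Substituting each data point gives a linear system:
  8a + 4b + 2c + d = 55
  27a + 9b + 3c + d = 175
  64a + 16b + 4c + d = 397
  125a + 25b + 5c + d = 751
Solving the system yields a = 5, b = 6, c = -5, d = 1.
So p(t) = 5t³ + 6t² - 5t + 1.
Check: p(3) = 175. ✓

p(t) = 5t^3 + 6t^2 - 5t + 1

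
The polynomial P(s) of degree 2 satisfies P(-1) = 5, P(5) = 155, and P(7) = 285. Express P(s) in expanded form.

P(s) = 5s^2 + 5s + 5

Write P(s) = as^2 + bs + c. Substituting each data point gives a linear system:
  a - b + c = 5
  25a + 5b + c = 155
  49a + 7b + c = 285
Solving the system yields a = 5, b = 5, c = 5.
So P(s) = 5s² + 5s + 5.
Check: P(-1) = 5. ✓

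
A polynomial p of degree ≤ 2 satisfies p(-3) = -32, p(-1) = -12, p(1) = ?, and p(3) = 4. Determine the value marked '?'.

0

On equispaced nodes a degree-2 polynomial has vanishing third forward difference, so
  - p(-3) + 3·p(-1) - 3·p(1) + p(3) = 0.
Substituting the known values and solving for p(1):
  -3·p(1) = 0
  p(1) = 0.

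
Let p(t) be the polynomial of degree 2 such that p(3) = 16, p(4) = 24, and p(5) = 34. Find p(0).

Forward differences of the values at t = 3, 4, 5:
  p  : 16  24  34
  Δ  : 8  10
  Δ^2: 2
The second differences are constant, confirming degree 2.
Interpolating (Newton forward form) and evaluating at t = 0 gives p(0) = 4.

4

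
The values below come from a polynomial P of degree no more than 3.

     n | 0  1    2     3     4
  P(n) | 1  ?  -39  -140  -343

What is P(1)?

-4

The 4 known points determine the degree-3 polynomial uniquely.
Write P(n) = an^3 + bn^2 + cn + d. Substituting each data point gives a linear system:
  d = 1
  8a + 4b + 2c + d = -39
  27a + 9b + 3c + d = -140
  64a + 16b + 4c + d = -343
Solving the system yields a = -6, b = 3, c = -2, d = 1.
So P(n) = -6n³ + 3n² - 2n + 1.
Then P(1) = -4.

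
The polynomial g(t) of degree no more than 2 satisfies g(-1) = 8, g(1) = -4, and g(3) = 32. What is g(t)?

Write g(t) = at^2 + bt + c. Substituting each data point gives a linear system:
  a - b + c = 8
  a + b + c = -4
  9a + 3b + c = 32
Solving the system yields a = 6, b = -6, c = -4.
So g(t) = 6t^2 - 6t - 4.
Check: g(-1) = 8. ✓

g(t) = 6t^2 - 6t - 4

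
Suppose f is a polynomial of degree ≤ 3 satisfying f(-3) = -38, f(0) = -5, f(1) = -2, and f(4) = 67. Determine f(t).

f(t) = t^3 + 2t - 5

Write f(t) = at^3 + bt^2 + ct + d. Substituting each data point gives a linear system:
  -27a + 9b - 3c + d = -38
  d = -5
  a + b + c + d = -2
  64a + 16b + 4c + d = 67
Solving the system yields a = 1, b = 0, c = 2, d = -5.
So f(t) = t³ + 2t - 5.
Check: f(0) = -5. ✓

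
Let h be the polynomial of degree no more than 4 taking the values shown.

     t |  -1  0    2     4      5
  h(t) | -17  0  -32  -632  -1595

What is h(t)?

Using the Lagrange interpolation formula with nodes -1, 0, 2, 4, 5:
  L_0(t) = t(t - 2)(t - 4)(t - 5) / 90
  L_1(t) = (t + 1)(t - 2)(t - 4)(t - 5) / -40
  L_2(t) = (t + 1)t(t - 4)(t - 5) / 36
  L_3(t) = (t + 1)t(t - 2)(t - 5) / -40
  L_4(t) = (t + 1)t(t - 2)(t - 4) / 90
Then h(t) = -17·L_0(t) + 0·L_1(t) - 32·L_2(t) - 632·L_3(t) - 1595·L_4(t).
Expanding and collecting terms gives h(t) = -3t^4 + 3t^3 - 5t^2 + 6t.
Check: h(-1) = -17. ✓

h(t) = -3t^4 + 3t^3 - 5t^2 + 6t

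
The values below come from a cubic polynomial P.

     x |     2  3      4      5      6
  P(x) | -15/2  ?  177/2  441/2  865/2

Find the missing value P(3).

37/2

On equispaced nodes a degree-3 polynomial has vanishing fourth forward difference, so
  P(2) - 4·P(3) + 6·P(4) - 4·P(5) + P(6) = 0.
Substituting the known values and solving for P(3):
  -4·P(3) = -74
  P(3) = 37/2.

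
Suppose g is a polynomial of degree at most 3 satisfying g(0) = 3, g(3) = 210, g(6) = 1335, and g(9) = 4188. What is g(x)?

g(x) = 5x^3 + 6x^2 + 6x + 3

Using the Lagrange interpolation formula with nodes 0, 3, 6, 9:
  L_0(x) = (x - 3)(x - 6)(x - 9) / -162
  L_1(x) = x(x - 6)(x - 9) / 54
  L_2(x) = x(x - 3)(x - 9) / -54
  L_3(x) = x(x - 3)(x - 6) / 162
Then g(x) = 3·L_0(x) + 210·L_1(x) + 1335·L_2(x) + 4188·L_3(x).
Expanding and collecting terms gives g(x) = 5x^3 + 6x^2 + 6x + 3.
Check: g(3) = 210. ✓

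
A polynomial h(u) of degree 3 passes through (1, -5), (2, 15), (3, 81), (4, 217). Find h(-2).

Forward differences of the values at u = 1, 2, 3, 4:
  h  : -5  15  81  217
  Δ  : 20  66  136
  Δ^2: 46  70
  Δ^3: 24
The third differences are constant, confirming degree 3.
Interpolating (Newton forward form) and evaluating at u = -2 gives h(-2) = -29.

-29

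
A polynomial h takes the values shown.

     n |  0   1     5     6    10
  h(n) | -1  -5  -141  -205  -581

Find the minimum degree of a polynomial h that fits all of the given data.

2

Divided differences on the nodes 0, 1, 5, 6, 10:
  order 0: -1  -5  -141  -205  -581
  order 1: -4  -34  -64  -94
  order 2: -6  -6  -6
  order 3: 0  0
  order 4: 0
The order-2 divided differences are all -6 (nonzero) and every higher order vanishes, so the data lies on a polynomial of degree exactly 2.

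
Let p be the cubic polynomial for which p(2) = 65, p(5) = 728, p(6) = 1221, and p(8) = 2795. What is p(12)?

Write p(u) = au^3 + bu^2 + cu + d. Substituting each data point gives a linear system:
  8a + 4b + 2c + d = 65
  125a + 25b + 5c + d = 728
  216a + 36b + 6c + d = 1221
  512a + 64b + 8c + d = 2795
Solving the system yields a = 5, b = 3, c = 5, d = 3.
So p(u) = 5u^3 + 3u^2 + 5u + 3.
Then p(12) = 9135.

9135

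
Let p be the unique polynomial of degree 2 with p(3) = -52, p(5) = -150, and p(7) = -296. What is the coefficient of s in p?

-1

Write p(s) = as^2 + bs + c. Substituting each data point gives a linear system:
  9a + 3b + c = -52
  25a + 5b + c = -150
  49a + 7b + c = -296
Solving the system yields a = -6, b = -1, c = 5.
So p(s) = -6s^2 - s + 5.
The coefficient of s is -1.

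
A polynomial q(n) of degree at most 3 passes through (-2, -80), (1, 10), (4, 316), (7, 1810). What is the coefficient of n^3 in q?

Write q(n) = an^3 + bn^2 + cn + d. Substituting each data point gives a linear system:
  -8a + 4b - 2c + d = -80
  a + b + c + d = 10
  64a + 16b + 4c + d = 316
  343a + 49b + 7c + d = 1810
Solving the system yields a = 6, b = -6, c = 6, d = 4.
So q(n) = 6n^3 - 6n^2 + 6n + 4.
The leading coefficient is 6.

6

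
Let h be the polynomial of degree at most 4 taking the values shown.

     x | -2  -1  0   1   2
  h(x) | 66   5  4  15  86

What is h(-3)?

Using the Lagrange interpolation formula with nodes -2, -1, 0, 1, 2:
  L_0(x) = (x + 1)x(x - 1)(x - 2) / 24
  L_1(x) = (x + 2)x(x - 1)(x - 2) / -6
  L_2(x) = (x + 2)(x + 1)(x - 1)(x - 2) / 4
  L_3(x) = (x + 2)(x + 1)x(x - 2) / -6
  L_4(x) = (x + 2)(x + 1)x(x - 1) / 24
Then h(x) = 66·L_0(x) + 5·L_1(x) + 4·L_2(x) + 15·L_3(x) + 86·L_4(x).
Expanding and collecting terms gives h(x) = 4x^4 + 2x^2 + 5x + 4.
Evaluating at x = -3: h(-3) = 331.

331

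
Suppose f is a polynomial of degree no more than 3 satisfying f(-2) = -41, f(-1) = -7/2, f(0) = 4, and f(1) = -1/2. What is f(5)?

Write f(n) = an^3 + bn^2 + cn + d. Substituting each data point gives a linear system:
  -8a + 4b - 2c + d = -41
  -a + b - c + d = -7/2
  d = 4
  a + b + c + d = -1/2
Solving the system yields a = 3, b = -6, c = -3/2, d = 4.
So f(n) = 3n^3 - 6n^2 - (3/2)n + 4.
Then f(5) = 443/2.

443/2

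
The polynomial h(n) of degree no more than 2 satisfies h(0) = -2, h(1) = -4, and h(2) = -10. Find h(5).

-52

Write h(n) = an^2 + bn + c. Substituting each data point gives a linear system:
  c = -2
  a + b + c = -4
  4a + 2b + c = -10
Solving the system yields a = -2, b = 0, c = -2.
So h(n) = -2n^2 - 2.
Then h(5) = -52.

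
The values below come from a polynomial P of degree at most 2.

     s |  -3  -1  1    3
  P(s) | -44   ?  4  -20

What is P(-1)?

The 3 known points determine the degree-2 polynomial uniquely.
Write P(s) = as^2 + bs + c. Substituting each data point gives a linear system:
  9a - 3b + c = -44
  a + b + c = 4
  9a + 3b + c = -20
Solving the system yields a = -4, b = 4, c = 4.
So P(s) = -4s^2 + 4s + 4.
Then P(-1) = -4.

-4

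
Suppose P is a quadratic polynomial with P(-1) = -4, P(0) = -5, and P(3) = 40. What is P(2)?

17

Using the Lagrange interpolation formula with nodes -1, 0, 3:
  L_0(n) = n(n - 3) / 4
  L_1(n) = (n + 1)(n - 3) / -3
  L_2(n) = (n + 1)n / 12
Then P(n) = -4·L_0(n) - 5·L_1(n) + 40·L_2(n).
Expanding and collecting terms gives P(n) = 4n^2 + 3n - 5.
Evaluating at n = 2: P(2) = 17.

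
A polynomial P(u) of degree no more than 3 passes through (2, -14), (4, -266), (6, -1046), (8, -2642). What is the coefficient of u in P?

Write P(u) = au^3 + bu^2 + cu + d. Substituting each data point gives a linear system:
  8a + 4b + 2c + d = -14
  64a + 16b + 4c + d = -266
  216a + 36b + 6c + d = -1046
  512a + 64b + 8c + d = -2642
Solving the system yields a = -6, b = 6, c = 6, d = -2.
So P(u) = -6u³ + 6u² + 6u - 2.
The coefficient of u is 6.

6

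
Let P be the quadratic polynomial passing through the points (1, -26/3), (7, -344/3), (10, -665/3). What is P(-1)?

Write P(s) = as^2 + bs + c. Substituting each data point gives a linear system:
  a + b + c = -26/3
  49a + 7b + c = -344/3
  100a + 10b + c = -665/3
Solving the system yields a = -2, b = -5/3, c = -5.
So P(s) = -2s^2 - (5/3)s - 5.
Then P(-1) = -16/3.

-16/3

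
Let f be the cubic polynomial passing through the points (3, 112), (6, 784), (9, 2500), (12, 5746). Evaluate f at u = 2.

Using the Lagrange interpolation formula with nodes 3, 6, 9, 12:
  L_0(u) = (u - 6)(u - 9)(u - 12) / -162
  L_1(u) = (u - 3)(u - 9)(u - 12) / 54
  L_2(u) = (u - 3)(u - 6)(u - 12) / -54
  L_3(u) = (u - 3)(u - 6)(u - 9) / 162
Then f(u) = 112·L_0(u) + 784·L_1(u) + 2500·L_2(u) + 5746·L_3(u).
Expanding and collecting terms gives f(u) = 3u^3 + 4u^2 - u - 2.
Evaluating at u = 2: f(2) = 36.

36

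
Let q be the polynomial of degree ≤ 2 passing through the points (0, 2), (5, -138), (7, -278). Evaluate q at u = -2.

-26

Write q(u) = au^2 + bu + c. Substituting each data point gives a linear system:
  c = 2
  25a + 5b + c = -138
  49a + 7b + c = -278
Solving the system yields a = -6, b = 2, c = 2.
So q(u) = -6u^2 + 2u + 2.
Then q(-2) = -26.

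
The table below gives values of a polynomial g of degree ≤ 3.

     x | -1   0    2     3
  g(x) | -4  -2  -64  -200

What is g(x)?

Write g(x) = ax^3 + bx^2 + cx + d. Substituting each data point gives a linear system:
  -a + b - c + d = -4
  d = -2
  8a + 4b + 2c + d = -64
  27a + 9b + 3c + d = -200
Solving the system yields a = -6, b = -5, c = 3, d = -2.
So g(x) = -6x^3 - 5x^2 + 3x - 2.
Check: g(-1) = -4. ✓

g(x) = -6x^3 - 5x^2 + 3x - 2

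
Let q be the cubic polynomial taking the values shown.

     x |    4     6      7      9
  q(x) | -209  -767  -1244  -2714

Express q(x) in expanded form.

q(x) = -4x^3 + 2x^2 + 5x - 5

Using the Lagrange interpolation formula with nodes 4, 6, 7, 9:
  L_0(x) = (x - 6)(x - 7)(x - 9) / -30
  L_1(x) = (x - 4)(x - 7)(x - 9) / 6
  L_2(x) = (x - 4)(x - 6)(x - 9) / -6
  L_3(x) = (x - 4)(x - 6)(x - 7) / 30
Then q(x) = -209·L_0(x) - 767·L_1(x) - 1244·L_2(x) - 2714·L_3(x).
Expanding and collecting terms gives q(x) = -4x^3 + 2x^2 + 5x - 5.
Check: q(4) = -209. ✓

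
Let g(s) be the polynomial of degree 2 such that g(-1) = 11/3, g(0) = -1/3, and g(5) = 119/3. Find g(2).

11/3

Using the Lagrange interpolation formula with nodes -1, 0, 5:
  L_0(s) = s(s - 5) / 6
  L_1(s) = (s + 1)(s - 5) / -5
  L_2(s) = (s + 1)s / 30
Then g(s) = 11/3·L_0(s) - 1/3·L_1(s) + 119/3·L_2(s).
Expanding and collecting terms gives g(s) = 2s^2 - 2s - 1/3.
Evaluating at s = 2: g(2) = 11/3.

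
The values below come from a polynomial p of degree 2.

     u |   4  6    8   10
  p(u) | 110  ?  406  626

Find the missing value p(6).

The 3 known points determine the degree-2 polynomial uniquely.
Write p(u) = au^2 + bu + c. Substituting each data point gives a linear system:
  16a + 4b + c = 110
  64a + 8b + c = 406
  100a + 10b + c = 626
Solving the system yields a = 6, b = 2, c = 6.
So p(u) = 6u^2 + 2u + 6.
Then p(6) = 234.

234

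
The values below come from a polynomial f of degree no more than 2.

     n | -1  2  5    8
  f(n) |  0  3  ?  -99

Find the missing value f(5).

-30

On equispaced nodes a degree-2 polynomial has vanishing third forward difference, so
  - f(-1) + 3·f(2) - 3·f(5) + f(8) = 0.
Substituting the known values and solving for f(5):
  -3·f(5) = 90
  f(5) = -30.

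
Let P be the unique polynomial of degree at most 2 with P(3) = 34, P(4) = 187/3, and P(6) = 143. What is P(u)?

Using the Lagrange interpolation formula with nodes 3, 4, 6:
  L_0(u) = (u - 4)(u - 6) / 3
  L_1(u) = (u - 3)(u - 6) / -2
  L_2(u) = (u - 3)(u - 4) / 6
Then P(u) = 34·L_0(u) + 187/3·L_1(u) + 143·L_2(u).
Expanding and collecting terms gives P(u) = 4u^2 + (1/3)u - 3.
Check: P(3) = 34. ✓

P(u) = 4u^2 + (1/3)u - 3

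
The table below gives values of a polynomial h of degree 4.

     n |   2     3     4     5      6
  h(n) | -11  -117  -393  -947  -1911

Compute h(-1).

Using the Lagrange interpolation formula with nodes 2, 3, 4, 5, 6:
  L_0(n) = (n - 3)(n - 4)(n - 5)(n - 6) / 24
  L_1(n) = (n - 2)(n - 4)(n - 5)(n - 6) / -6
  L_2(n) = (n - 2)(n - 3)(n - 5)(n - 6) / 4
  L_3(n) = (n - 2)(n - 3)(n - 4)(n - 6) / -6
  L_4(n) = (n - 2)(n - 3)(n - 4)(n - 5) / 24
Then h(n) = -11·L_0(n) - 117·L_1(n) - 393·L_2(n) - 947·L_3(n) - 1911·L_4(n).
Expanding and collecting terms gives h(n) = -n⁴ - 4n³ + 6n² + 5n + 3.
Evaluating at n = -1: h(-1) = 7.

7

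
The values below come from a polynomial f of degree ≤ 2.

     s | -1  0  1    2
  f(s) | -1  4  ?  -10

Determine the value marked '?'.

1

On equispaced nodes a degree-2 polynomial has vanishing third forward difference, so
  - f(-1) + 3·f(0) - 3·f(1) + f(2) = 0.
Substituting the known values and solving for f(1):
  -3·f(1) = -3
  f(1) = 1.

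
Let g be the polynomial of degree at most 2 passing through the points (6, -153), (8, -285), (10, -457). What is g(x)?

Write g(x) = ax^2 + bx + c. Substituting each data point gives a linear system:
  36a + 6b + c = -153
  64a + 8b + c = -285
  100a + 10b + c = -457
Solving the system yields a = -5, b = 4, c = 3.
So g(x) = -5x^2 + 4x + 3.
Check: g(8) = -285. ✓

g(x) = -5x^2 + 4x + 3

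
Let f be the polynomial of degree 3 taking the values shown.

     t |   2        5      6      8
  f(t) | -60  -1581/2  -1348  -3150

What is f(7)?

-4245/2

Write f(t) = at^3 + bt^2 + ct + d. Substituting each data point gives a linear system:
  8a + 4b + 2c + d = -60
  125a + 25b + 5c + d = -1581/2
  216a + 36b + 6c + d = -1348
  512a + 64b + 8c + d = -3150
Solving the system yields a = -6, b = -1/2, c = -6, d = 2.
So f(t) = -6t³ - (1/2)t² - 6t + 2.
Then f(7) = -4245/2.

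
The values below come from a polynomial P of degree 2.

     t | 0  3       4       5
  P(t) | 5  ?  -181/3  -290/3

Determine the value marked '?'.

-32

The 3 known points determine the degree-2 polynomial uniquely.
Write P(t) = at^2 + bt + c. Substituting each data point gives a linear system:
  c = 5
  16a + 4b + c = -181/3
  25a + 5b + c = -290/3
Solving the system yields a = -4, b = -1/3, c = 5.
So P(t) = -4t² - (1/3)t + 5.
Then P(3) = -32.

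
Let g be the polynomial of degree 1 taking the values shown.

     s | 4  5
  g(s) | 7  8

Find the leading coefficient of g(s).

Write g(s) = as + b. Substituting each data point gives a linear system:
  4a + b = 7
  5a + b = 8
Solving the system yields a = 1, b = 3.
So g(s) = s + 3.
The leading coefficient is 1.

1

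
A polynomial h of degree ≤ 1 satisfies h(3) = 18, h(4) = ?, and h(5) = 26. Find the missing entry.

22

The 2 known points determine the degree-1 polynomial uniquely.
Write h(t) = at + b. Substituting each data point gives a linear system:
  3a + b = 18
  5a + b = 26
Solving the system yields a = 4, b = 6.
So h(t) = 4t + 6.
Then h(4) = 22.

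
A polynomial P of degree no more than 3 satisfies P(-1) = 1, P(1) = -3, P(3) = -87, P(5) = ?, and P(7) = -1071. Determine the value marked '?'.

-395

The 4 known points determine the degree-3 polynomial uniquely.
Write P(u) = au^3 + bu^2 + cu + d. Substituting each data point gives a linear system:
  -a + b - c + d = 1
  a + b + c + d = -3
  27a + 9b + 3c + d = -87
  343a + 49b + 7c + d = -1071
Solving the system yields a = -3, b = -1, c = 1, d = 0.
So P(u) = -3u³ - u² + u.
Then P(5) = -395.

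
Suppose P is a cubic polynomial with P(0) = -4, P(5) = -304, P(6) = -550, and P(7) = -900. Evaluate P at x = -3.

Using the Lagrange interpolation formula with nodes 0, 5, 6, 7:
  L_0(x) = (x - 5)(x - 6)(x - 7) / -210
  L_1(x) = x(x - 6)(x - 7) / 10
  L_2(x) = x(x - 5)(x - 7) / -6
  L_3(x) = x(x - 5)(x - 6) / 14
Then P(x) = -4·L_0(x) - 304·L_1(x) - 550·L_2(x) - 900·L_3(x).
Expanding and collecting terms gives P(x) = -3x^3 + 2x^2 + 5x - 4.
Evaluating at x = -3: P(-3) = 80.

80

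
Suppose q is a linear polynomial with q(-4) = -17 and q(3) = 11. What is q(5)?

19

Using the Lagrange interpolation formula with nodes -4, 3:
  L_0(x) = (x - 3) / -7
  L_1(x) = (x + 4) / 7
Then q(x) = -17·L_0(x) + 11·L_1(x).
Expanding and collecting terms gives q(x) = 4x - 1.
Evaluating at x = 5: q(5) = 19.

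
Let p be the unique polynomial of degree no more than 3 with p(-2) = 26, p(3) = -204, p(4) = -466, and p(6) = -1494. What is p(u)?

p(u) = -6u^3 - 6u^2 + 2u + 6

Using the Lagrange interpolation formula with nodes -2, 3, 4, 6:
  L_0(u) = (u - 3)(u - 4)(u - 6) / -240
  L_1(u) = (u + 2)(u - 4)(u - 6) / 15
  L_2(u) = (u + 2)(u - 3)(u - 6) / -12
  L_3(u) = (u + 2)(u - 3)(u - 4) / 48
Then p(u) = 26·L_0(u) - 204·L_1(u) - 466·L_2(u) - 1494·L_3(u).
Expanding and collecting terms gives p(u) = -6u^3 - 6u^2 + 2u + 6.
Check: p(-2) = 26. ✓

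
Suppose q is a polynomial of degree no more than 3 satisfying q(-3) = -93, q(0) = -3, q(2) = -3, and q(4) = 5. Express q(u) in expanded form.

q(u) = u^3 - 5u^2 + 6u - 3

Using the Lagrange interpolation formula with nodes -3, 0, 2, 4:
  L_0(u) = u(u - 2)(u - 4) / -105
  L_1(u) = (u + 3)(u - 2)(u - 4) / 24
  L_2(u) = (u + 3)u(u - 4) / -20
  L_3(u) = (u + 3)u(u - 2) / 56
Then q(u) = -93·L_0(u) - 3·L_1(u) - 3·L_2(u) + 5·L_3(u).
Expanding and collecting terms gives q(u) = u^3 - 5u^2 + 6u - 3.
Check: q(4) = 5. ✓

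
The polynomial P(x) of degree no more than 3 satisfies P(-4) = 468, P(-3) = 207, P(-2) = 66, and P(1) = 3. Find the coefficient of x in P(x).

Write P(x) = ax^3 + bx^2 + cx + d. Substituting each data point gives a linear system:
  -64a + 16b - 4c + d = 468
  -27a + 9b - 3c + d = 207
  -8a + 4b - 2c + d = 66
  a + b + c + d = 3
Solving the system yields a = -6, b = 6, c = 3, d = 0.
So P(x) = -6x^3 + 6x^2 + 3x.
The coefficient of x is 3.

3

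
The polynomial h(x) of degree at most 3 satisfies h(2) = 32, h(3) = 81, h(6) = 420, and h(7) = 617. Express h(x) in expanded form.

Write h(x) = ax^3 + bx^2 + cx + d. Substituting each data point gives a linear system:
  8a + 4b + 2c + d = 32
  27a + 9b + 3c + d = 81
  216a + 36b + 6c + d = 420
  343a + 49b + 7c + d = 617
Solving the system yields a = 1, b = 5, c = 5, d = -6.
So h(x) = x^3 + 5x^2 + 5x - 6.
Check: h(6) = 420. ✓

h(x) = x^3 + 5x^2 + 5x - 6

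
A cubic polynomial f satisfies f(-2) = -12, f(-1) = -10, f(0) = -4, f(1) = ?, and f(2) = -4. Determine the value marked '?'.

The 4 known points determine the degree-3 polynomial uniquely.
Write f(t) = at^3 + bt^2 + ct + d. Substituting each data point gives a linear system:
  -8a + 4b - 2c + d = -12
  -a + b - c + d = -10
  d = -4
  8a + 4b + 2c + d = -4
Solving the system yields a = -1, b = -1, c = 6, d = -4.
So f(t) = -t^3 - t^2 + 6t - 4.
Then f(1) = 0.

0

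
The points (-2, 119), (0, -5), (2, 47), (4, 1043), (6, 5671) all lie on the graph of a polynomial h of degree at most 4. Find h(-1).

Using the Lagrange interpolation formula with nodes -2, 0, 2, 4, 6:
  L_0(t) = t(t - 2)(t - 4)(t - 6) / 384
  L_1(t) = (t + 2)(t - 2)(t - 4)(t - 6) / -96
  L_2(t) = (t + 2)t(t - 4)(t - 6) / 64
  L_3(t) = (t + 2)t(t - 2)(t - 6) / -96
  L_4(t) = (t + 2)t(t - 2)(t - 4) / 384
Then h(t) = 119·L_0(t) - 5·L_1(t) + 47·L_2(t) + 1043·L_3(t) + 5671·L_4(t).
Expanding and collecting terms gives h(t) = 5t^4 - 4t^3 + 2t^2 - 2t - 5.
Evaluating at t = -1: h(-1) = 8.

8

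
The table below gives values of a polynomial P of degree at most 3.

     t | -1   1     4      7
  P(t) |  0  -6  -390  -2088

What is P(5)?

Write P(t) = at^3 + bt^2 + ct + d. Substituting each data point gives a linear system:
  -a + b - c + d = 0
  a + b + c + d = -6
  64a + 16b + 4c + d = -390
  343a + 49b + 7c + d = -2088
Solving the system yields a = -6, b = -1, c = 3, d = -2.
So P(t) = -6t^3 - t^2 + 3t - 2.
Then P(5) = -762.

-762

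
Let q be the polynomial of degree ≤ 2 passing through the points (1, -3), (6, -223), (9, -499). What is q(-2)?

Using the Lagrange interpolation formula with nodes 1, 6, 9:
  L_0(s) = (s - 6)(s - 9) / 40
  L_1(s) = (s - 1)(s - 9) / -15
  L_2(s) = (s - 1)(s - 6) / 24
Then q(s) = -3·L_0(s) - 223·L_1(s) - 499·L_2(s).
Expanding and collecting terms gives q(s) = -6s^2 - 2s + 5.
Evaluating at s = -2: q(-2) = -15.

-15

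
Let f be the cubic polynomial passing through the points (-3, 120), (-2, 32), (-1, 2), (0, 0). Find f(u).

Write f(u) = au^3 + bu^2 + cu + d. Substituting each data point gives a linear system:
  -27a + 9b - 3c + d = 120
  -8a + 4b - 2c + d = 32
  -a + b - c + d = 2
  d = 0
Solving the system yields a = -5, b = -1, c = 2, d = 0.
So f(u) = -5u^3 - u^2 + 2u.
Check: f(-3) = 120. ✓

f(u) = -5u^3 - u^2 + 2u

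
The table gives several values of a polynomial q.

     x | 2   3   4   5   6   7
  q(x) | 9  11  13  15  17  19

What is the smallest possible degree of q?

1

Forward differences of the values at x = 2, 3, 4, 5, 6, 7:
  q  : 9  11  13  15  17  19
  Δ  : 2  2  2  2  2
  Δ^2: 0  0  0  0
  Δ^3: 0  0  0
  Δ^4: 0  0
  Δ^5: 0
The first differences are constant (2) and nonzero, while all higher differences vanish, so the minimal degree is 1.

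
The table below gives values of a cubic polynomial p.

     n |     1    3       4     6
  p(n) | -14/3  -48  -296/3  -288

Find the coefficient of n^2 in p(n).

-5/3

Write p(n) = an^3 + bn^2 + cn + d. Substituting each data point gives a linear system:
  a + b + c + d = -14/3
  27a + 9b + 3c + d = -48
  64a + 16b + 4c + d = -296/3
  216a + 36b + 6c + d = -288
Solving the system yields a = -1, b = -5/3, c = -2, d = 0.
So p(n) = -n³ - (5/3)n² - 2n.
The coefficient of n^2 is -5/3.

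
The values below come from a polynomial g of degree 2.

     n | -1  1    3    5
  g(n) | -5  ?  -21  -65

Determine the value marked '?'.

The 3 known points determine the degree-2 polynomial uniquely.
Write g(n) = an^2 + bn + c. Substituting each data point gives a linear system:
  a - b + c = -5
  9a + 3b + c = -21
  25a + 5b + c = -65
Solving the system yields a = -3, b = 2, c = 0.
So g(n) = -3n² + 2n.
Then g(1) = -1.

-1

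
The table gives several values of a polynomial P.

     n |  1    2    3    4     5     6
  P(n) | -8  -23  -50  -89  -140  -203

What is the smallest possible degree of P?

2

Forward differences of the values at n = 1, 2, 3, 4, 5, 6:
  P  : -8  -23  -50  -89  -140  -203
  Δ  : -15  -27  -39  -51  -63
  Δ^2: -12  -12  -12  -12
  Δ^3: 0  0  0
  Δ^4: 0  0
  Δ^5: 0
The second differences are constant (-12) and nonzero, while all higher differences vanish, so the minimal degree is 2.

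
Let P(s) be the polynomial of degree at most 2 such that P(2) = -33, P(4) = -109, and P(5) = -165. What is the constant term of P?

-5

Write P(s) = as^2 + bs + c. Substituting each data point gives a linear system:
  4a + 2b + c = -33
  16a + 4b + c = -109
  25a + 5b + c = -165
Solving the system yields a = -6, b = -2, c = -5.
So P(s) = -6s^2 - 2s - 5.
The constant term is -5.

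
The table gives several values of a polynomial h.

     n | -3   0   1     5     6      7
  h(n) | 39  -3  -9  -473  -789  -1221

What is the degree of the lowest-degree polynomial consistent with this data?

3

Divided differences on the nodes -3, 0, 1, 5, 6, 7:
  order 0: 39  -3  -9  -473  -789  -1221
  order 1: -14  -6  -116  -316  -432
  order 2: 2  -22  -40  -58
  order 3: -3  -3  -3
  order 4: 0  0
  order 5: 0
The order-3 divided differences are all -3 (nonzero) and every higher order vanishes, so the data lies on a polynomial of degree exactly 3.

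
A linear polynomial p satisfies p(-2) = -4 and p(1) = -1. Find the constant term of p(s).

-2

Write p(s) = as + b. Substituting each data point gives a linear system:
  -2a + b = -4
  a + b = -1
Solving the system yields a = 1, b = -2.
So p(s) = s - 2.
The constant term is -2.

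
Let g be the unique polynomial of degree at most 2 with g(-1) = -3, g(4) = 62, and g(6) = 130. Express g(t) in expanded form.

g(t) = 3t^2 + 4t - 2

Write g(t) = at^2 + bt + c. Substituting each data point gives a linear system:
  a - b + c = -3
  16a + 4b + c = 62
  36a + 6b + c = 130
Solving the system yields a = 3, b = 4, c = -2.
So g(t) = 3t^2 + 4t - 2.
Check: g(4) = 62. ✓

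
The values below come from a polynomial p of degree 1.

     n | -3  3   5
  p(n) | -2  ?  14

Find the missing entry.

10

The 2 known points determine the degree-1 polynomial uniquely.
Write p(n) = an + b. Substituting each data point gives a linear system:
  -3a + b = -2
  5a + b = 14
Solving the system yields a = 2, b = 4.
So p(n) = 2n + 4.
Then p(3) = 10.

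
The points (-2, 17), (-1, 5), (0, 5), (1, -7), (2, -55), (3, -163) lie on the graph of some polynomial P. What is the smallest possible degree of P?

3

Forward differences of the values at x = -2, -1, 0, 1, 2, 3:
  P  : 17  5  5  -7  -55  -163
  Δ  : -12  0  -12  -48  -108
  Δ^2: 12  -12  -36  -60
  Δ^3: -24  -24  -24
  Δ^4: 0  0
  Δ^5: 0
The third differences are constant (-24) and nonzero, while all higher differences vanish, so the minimal degree is 3.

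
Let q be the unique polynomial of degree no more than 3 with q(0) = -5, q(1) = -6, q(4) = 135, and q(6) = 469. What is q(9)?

1570

Using the Lagrange interpolation formula with nodes 0, 1, 4, 6:
  L_0(t) = (t - 1)(t - 4)(t - 6) / -24
  L_1(t) = t(t - 4)(t - 6) / 15
  L_2(t) = t(t - 1)(t - 6) / -24
  L_3(t) = t(t - 1)(t - 4) / 60
Then q(t) = -5·L_0(t) - 6·L_1(t) + 135·L_2(t) + 469·L_3(t).
Expanding and collecting terms gives q(t) = 2t³ + 2t² - 5t - 5.
Evaluating at t = 9: q(9) = 1570.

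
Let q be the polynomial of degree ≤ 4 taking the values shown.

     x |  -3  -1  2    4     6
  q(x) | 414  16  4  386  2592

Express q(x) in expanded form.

q(x) = 3x^4 - 6x^3 - x + 6

Write q(x) = ax^4 + bx^3 + cx^2 + dx + e. Substituting each data point gives a linear system:
  81a - 27b + 9c - 3d + e = 414
  a - b + c - d + e = 16
  16a + 8b + 4c + 2d + e = 4
  256a + 64b + 16c + 4d + e = 386
  1296a + 216b + 36c + 6d + e = 2592
Solving the system yields a = 3, b = -6, c = 0, d = -1, e = 6.
So q(x) = 3x⁴ - 6x³ - x + 6.
Check: q(-3) = 414. ✓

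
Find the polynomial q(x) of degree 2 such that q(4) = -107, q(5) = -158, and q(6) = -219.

Write q(x) = ax^2 + bx + c. Substituting each data point gives a linear system:
  16a + 4b + c = -107
  25a + 5b + c = -158
  36a + 6b + c = -219
Solving the system yields a = -5, b = -6, c = -3.
So q(x) = -5x² - 6x - 3.
Check: q(5) = -158. ✓

q(x) = -5x^2 - 6x - 3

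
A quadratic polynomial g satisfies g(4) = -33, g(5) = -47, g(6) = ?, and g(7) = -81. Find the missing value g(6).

On equispaced nodes a degree-2 polynomial has vanishing third forward difference, so
  - g(4) + 3·g(5) - 3·g(6) + g(7) = 0.
Substituting the known values and solving for g(6):
  -3·g(6) = 189
  g(6) = -63.

-63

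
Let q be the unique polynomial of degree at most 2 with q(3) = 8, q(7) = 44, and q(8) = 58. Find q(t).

q(t) = t^2 - t + 2

Write q(t) = at^2 + bt + c. Substituting each data point gives a linear system:
  9a + 3b + c = 8
  49a + 7b + c = 44
  64a + 8b + c = 58
Solving the system yields a = 1, b = -1, c = 2.
So q(t) = t^2 - t + 2.
Check: q(7) = 44. ✓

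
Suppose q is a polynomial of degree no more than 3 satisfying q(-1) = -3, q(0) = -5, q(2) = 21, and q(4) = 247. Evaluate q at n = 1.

Write q(n) = an^3 + bn^2 + cn + d. Substituting each data point gives a linear system:
  -a + b - c + d = -3
  d = -5
  8a + 4b + 2c + d = 21
  64a + 16b + 4c + d = 247
Solving the system yields a = 4, b = 1, c = -5, d = -5.
So q(n) = 4n^3 + n^2 - 5n - 5.
Then q(1) = -5.

-5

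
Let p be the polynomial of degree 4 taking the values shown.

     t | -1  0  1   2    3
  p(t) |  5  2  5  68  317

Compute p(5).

2237

Forward differences of the values at t = -1, 0, 1, 2, 3:
  p  : 5  2  5  68  317
  Δ  : -3  3  63  249
  Δ^2: 6  60  186
  Δ^3: 54  126
  Δ^4: 72
The fourth differences are constant, confirming degree 4.
Interpolating (Newton forward form) and evaluating at t = 5 gives p(5) = 2237.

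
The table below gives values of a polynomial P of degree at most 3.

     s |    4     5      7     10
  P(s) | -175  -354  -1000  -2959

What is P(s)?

P(s) = -3s^3 + 4s + 1

Write P(s) = as^3 + bs^2 + cs + d. Substituting each data point gives a linear system:
  64a + 16b + 4c + d = -175
  125a + 25b + 5c + d = -354
  343a + 49b + 7c + d = -1000
  1000a + 100b + 10c + d = -2959
Solving the system yields a = -3, b = 0, c = 4, d = 1.
So P(s) = -3s^3 + 4s + 1.
Check: P(4) = -175. ✓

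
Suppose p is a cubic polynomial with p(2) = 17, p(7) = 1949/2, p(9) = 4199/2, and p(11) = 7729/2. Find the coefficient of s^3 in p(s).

Write p(s) = as^3 + bs^2 + cs + d. Substituting each data point gives a linear system:
  8a + 4b + 2c + d = 17
  343a + 49b + 7c + d = 1949/2
  729a + 81b + 9c + d = 4199/2
  1331a + 121b + 11c + d = 7729/2
Solving the system yields a = 3, b = -1, c = -1/2, d = -2.
So p(s) = 3s^3 - s^2 - (1/2)s - 2.
The leading coefficient is 3.

3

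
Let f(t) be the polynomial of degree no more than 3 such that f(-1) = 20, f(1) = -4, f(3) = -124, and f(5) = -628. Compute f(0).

Using the Lagrange interpolation formula with nodes -1, 1, 3, 5:
  L_0(t) = (t - 1)(t - 3)(t - 5) / -48
  L_1(t) = (t + 1)(t - 3)(t - 5) / 16
  L_2(t) = (t + 1)(t - 1)(t - 5) / -16
  L_3(t) = (t + 1)(t - 1)(t - 3) / 48
Then f(t) = 20·L_0(t) - 4·L_1(t) - 124·L_2(t) - 628·L_3(t).
Expanding and collecting terms gives f(t) = -6t^3 + 6t^2 - 6t + 2.
Evaluating at t = 0: f(0) = 2.

2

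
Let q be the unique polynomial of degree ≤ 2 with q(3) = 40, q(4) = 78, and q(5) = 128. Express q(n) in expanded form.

q(n) = 6n^2 - 4n - 2

Write q(n) = an^2 + bn + c. Substituting each data point gives a linear system:
  9a + 3b + c = 40
  16a + 4b + c = 78
  25a + 5b + c = 128
Solving the system yields a = 6, b = -4, c = -2.
So q(n) = 6n² - 4n - 2.
Check: q(3) = 40. ✓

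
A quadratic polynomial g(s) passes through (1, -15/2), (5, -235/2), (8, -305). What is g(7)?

Write g(s) = as^2 + bs + c. Substituting each data point gives a linear system:
  a + b + c = -15/2
  25a + 5b + c = -235/2
  64a + 8b + c = -305
Solving the system yields a = -5, b = 5/2, c = -5.
So g(s) = -5s² + (5/2)s - 5.
Then g(7) = -465/2.

-465/2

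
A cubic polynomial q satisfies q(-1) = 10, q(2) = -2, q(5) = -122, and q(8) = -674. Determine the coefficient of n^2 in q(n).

Write q(n) = an^3 + bn^2 + cn + d. Substituting each data point gives a linear system:
  -a + b - c + d = 10
  8a + 4b + 2c + d = -2
  125a + 25b + 5c + d = -122
  512a + 64b + 8c + d = -674
Solving the system yields a = -2, b = 6, c = -4, d = -2.
So q(n) = -2n^3 + 6n^2 - 4n - 2.
The coefficient of n^2 is 6.

6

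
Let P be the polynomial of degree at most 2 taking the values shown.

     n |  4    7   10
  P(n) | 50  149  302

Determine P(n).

P(n) = 3n^2 + 2

Using the Lagrange interpolation formula with nodes 4, 7, 10:
  L_0(n) = (n - 7)(n - 10) / 18
  L_1(n) = (n - 4)(n - 10) / -9
  L_2(n) = (n - 4)(n - 7) / 18
Then P(n) = 50·L_0(n) + 149·L_1(n) + 302·L_2(n).
Expanding and collecting terms gives P(n) = 3n² + 2.
Check: P(10) = 302. ✓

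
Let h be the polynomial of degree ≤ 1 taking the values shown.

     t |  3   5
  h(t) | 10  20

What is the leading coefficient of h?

5

Write h(t) = at + b. Substituting each data point gives a linear system:
  3a + b = 10
  5a + b = 20
Solving the system yields a = 5, b = -5.
So h(t) = 5t - 5.
The leading coefficient is 5.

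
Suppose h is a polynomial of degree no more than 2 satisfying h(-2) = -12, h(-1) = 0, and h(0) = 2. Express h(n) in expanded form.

h(n) = -5n^2 - 3n + 2

Using the Lagrange interpolation formula with nodes -2, -1, 0:
  L_0(n) = (n + 1)n / 2
  L_1(n) = (n + 2)n / -1
  L_2(n) = (n + 2)(n + 1) / 2
Then h(n) = -12·L_0(n) + 0·L_1(n) + 2·L_2(n).
Expanding and collecting terms gives h(n) = -5n^2 - 3n + 2.
Check: h(-2) = -12. ✓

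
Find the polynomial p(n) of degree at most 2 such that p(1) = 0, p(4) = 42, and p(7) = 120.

Write p(n) = an^2 + bn + c. Substituting each data point gives a linear system:
  a + b + c = 0
  16a + 4b + c = 42
  49a + 7b + c = 120
Solving the system yields a = 2, b = 4, c = -6.
So p(n) = 2n^2 + 4n - 6.
Check: p(4) = 42. ✓

p(n) = 2n^2 + 4n - 6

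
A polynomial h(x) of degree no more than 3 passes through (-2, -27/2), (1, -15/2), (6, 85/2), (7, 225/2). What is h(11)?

1585/2

Write h(x) = ax^3 + bx^2 + cx + d. Substituting each data point gives a linear system:
  -8a + 4b - 2c + d = -27/2
  a + b + c + d = -15/2
  216a + 36b + 6c + d = 85/2
  343a + 49b + 7c + d = 225/2
Solving the system yields a = 1, b = -4, c = -5, d = 1/2.
So h(x) = x^3 - 4x^2 - 5x + 1/2.
Then h(11) = 1585/2.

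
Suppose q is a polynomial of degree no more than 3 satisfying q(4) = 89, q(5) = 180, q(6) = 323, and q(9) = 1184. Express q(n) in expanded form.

q(n) = 2n^3 - 4n^2 + 5n + 5

Write q(n) = an^3 + bn^2 + cn + d. Substituting each data point gives a linear system:
  64a + 16b + 4c + d = 89
  125a + 25b + 5c + d = 180
  216a + 36b + 6c + d = 323
  729a + 81b + 9c + d = 1184
Solving the system yields a = 2, b = -4, c = 5, d = 5.
So q(n) = 2n^3 - 4n^2 + 5n + 5.
Check: q(4) = 89. ✓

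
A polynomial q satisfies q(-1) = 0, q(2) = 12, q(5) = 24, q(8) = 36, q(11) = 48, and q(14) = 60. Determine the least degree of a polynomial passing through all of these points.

1

Forward differences of the values at n = -1, 2, 5, 8, 11, 14:
  q  : 0  12  24  36  48  60
  Δ  : 12  12  12  12  12
  Δ^2: 0  0  0  0
  Δ^3: 0  0  0
  Δ^4: 0  0
  Δ^5: 0
The first differences are constant (12) and nonzero, while all higher differences vanish, so the minimal degree is 1.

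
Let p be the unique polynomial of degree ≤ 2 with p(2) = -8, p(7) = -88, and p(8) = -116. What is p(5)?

-44

Write p(s) = as^2 + bs + c. Substituting each data point gives a linear system:
  4a + 2b + c = -8
  49a + 7b + c = -88
  64a + 8b + c = -116
Solving the system yields a = -2, b = 2, c = -4.
So p(s) = -2s^2 + 2s - 4.
Then p(5) = -44.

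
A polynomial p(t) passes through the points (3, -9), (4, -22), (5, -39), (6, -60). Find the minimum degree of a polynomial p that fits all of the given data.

Forward differences of the values at t = 3, 4, 5, 6:
  p  : -9  -22  -39  -60
  Δ  : -13  -17  -21
  Δ^2: -4  -4
  Δ^3: 0
The second differences are constant (-4) and nonzero, while all higher differences vanish, so the minimal degree is 2.

2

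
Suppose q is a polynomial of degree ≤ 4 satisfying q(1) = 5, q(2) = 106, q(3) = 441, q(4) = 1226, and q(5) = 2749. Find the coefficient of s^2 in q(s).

Write q(s) = as^4 + bs^3 + cs^2 + ds + e. Substituting each data point gives a linear system:
  a + b + c + d + e = 5
  16a + 8b + 4c + 2d + e = 106
  81a + 27b + 9c + 3d + e = 441
  256a + 64b + 16c + 4d + e = 1226
  625a + 125b + 25c + 5d + e = 2749
Solving the system yields a = 3, b = 6, c = 6, d = -4, e = -6.
So q(s) = 3s^4 + 6s^3 + 6s^2 - 4s - 6.
The coefficient of s^2 is 6.

6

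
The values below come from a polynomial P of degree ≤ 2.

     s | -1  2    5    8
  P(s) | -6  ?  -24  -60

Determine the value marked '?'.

-6

The 3 known points determine the degree-2 polynomial uniquely.
Write P(s) = as^2 + bs + c. Substituting each data point gives a linear system:
  a - b + c = -6
  25a + 5b + c = -24
  64a + 8b + c = -60
Solving the system yields a = -1, b = 1, c = -4.
So P(s) = -s^2 + s - 4.
Then P(2) = -6.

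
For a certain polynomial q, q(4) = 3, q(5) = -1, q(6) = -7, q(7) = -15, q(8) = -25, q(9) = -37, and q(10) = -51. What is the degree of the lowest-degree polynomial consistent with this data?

2

Forward differences of the values at s = 4, 5, 6, 7, 8, 9, 10:
  q  : 3  -1  -7  -15  -25  -37  -51
  Δ  : -4  -6  -8  -10  -12  -14
  Δ^2: -2  -2  -2  -2  -2
  Δ^3: 0  0  0  0
  Δ^4: 0  0  0
  Δ^5: 0  0
  Δ^6: 0
The second differences are constant (-2) and nonzero, while all higher differences vanish, so the minimal degree is 2.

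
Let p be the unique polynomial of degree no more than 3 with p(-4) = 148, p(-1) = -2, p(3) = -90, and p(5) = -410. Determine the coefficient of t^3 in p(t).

Write p(t) = at^3 + bt^2 + ct + d. Substituting each data point gives a linear system:
  -64a + 16b - 4c + d = 148
  -a + b - c + d = -2
  27a + 9b + 3c + d = -90
  125a + 25b + 5c + d = -410
Solving the system yields a = -3, b = -2, c = 3, d = 0.
So p(t) = -3t^3 - 2t^2 + 3t.
The leading coefficient is -3.

-3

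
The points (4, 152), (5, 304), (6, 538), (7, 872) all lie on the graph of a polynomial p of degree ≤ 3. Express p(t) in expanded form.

Write p(t) = at^3 + bt^2 + ct + d. Substituting each data point gives a linear system:
  64a + 16b + 4c + d = 152
  125a + 25b + 5c + d = 304
  216a + 36b + 6c + d = 538
  343a + 49b + 7c + d = 872
Solving the system yields a = 3, b = -4, c = 5, d = 4.
So p(t) = 3t³ - 4t² + 5t + 4.
Check: p(7) = 872. ✓

p(t) = 3t^3 - 4t^2 + 5t + 4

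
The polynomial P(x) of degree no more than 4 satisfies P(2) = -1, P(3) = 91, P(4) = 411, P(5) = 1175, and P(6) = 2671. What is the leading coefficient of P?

Write P(x) = ax^4 + bx^3 + cx^2 + dx + e. Substituting each data point gives a linear system:
  16a + 8b + 4c + 2d + e = -1
  81a + 27b + 9c + 3d + e = 91
  256a + 64b + 16c + 4d + e = 411
  625a + 125b + 25c + 5d + e = 1175
  1296a + 216b + 36c + 6d + e = 2671
Solving the system yields a = 3, b = -6, c = 3, d = -4, e = -5.
So P(x) = 3x⁴ - 6x³ + 3x² - 4x - 5.
The leading coefficient is 3.

3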